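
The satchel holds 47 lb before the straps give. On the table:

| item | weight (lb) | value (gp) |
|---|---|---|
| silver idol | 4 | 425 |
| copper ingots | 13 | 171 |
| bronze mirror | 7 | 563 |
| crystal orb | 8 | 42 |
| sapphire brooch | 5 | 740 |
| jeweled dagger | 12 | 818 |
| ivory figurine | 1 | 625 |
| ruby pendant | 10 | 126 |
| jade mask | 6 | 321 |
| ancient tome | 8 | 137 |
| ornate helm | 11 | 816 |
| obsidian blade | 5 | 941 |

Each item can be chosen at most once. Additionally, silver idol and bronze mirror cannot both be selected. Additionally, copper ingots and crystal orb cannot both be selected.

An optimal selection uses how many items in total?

The maximum value within 47 lb is 4824.
For example bronze mirror + sapphire brooch + jeweled dagger + ivory figurine + jade mask + ornate helm + obsidian blade achieves it, using 47 lb.
All optima have 7 items.

7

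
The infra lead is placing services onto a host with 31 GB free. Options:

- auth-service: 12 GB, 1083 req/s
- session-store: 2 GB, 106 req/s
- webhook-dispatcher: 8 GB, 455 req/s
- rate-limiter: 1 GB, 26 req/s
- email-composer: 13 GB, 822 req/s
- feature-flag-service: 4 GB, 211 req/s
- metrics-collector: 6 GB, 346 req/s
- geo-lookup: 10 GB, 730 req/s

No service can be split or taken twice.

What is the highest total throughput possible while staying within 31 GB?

2294

Ranking by ratio (throughput/GB): auth-service 90.25, geo-lookup 73.00, email-composer 63.23.
A density-first pass picks auth-service + session-store + rate-limiter + metrics-collector + geo-lookup — 2291 at 31 GB.
Replace session-store and metrics-collector with webhook-dispatcher: the trade gains 3 net, giving 2294 at 31 GB.
Every other selection either busts 31 GB or fails to beat 2294.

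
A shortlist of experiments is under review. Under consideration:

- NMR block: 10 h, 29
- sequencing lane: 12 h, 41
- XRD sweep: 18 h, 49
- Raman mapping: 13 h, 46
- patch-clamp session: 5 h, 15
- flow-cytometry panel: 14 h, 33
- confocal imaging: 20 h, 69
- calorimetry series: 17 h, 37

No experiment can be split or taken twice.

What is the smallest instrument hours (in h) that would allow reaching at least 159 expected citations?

48

Minimise h subject to total expected citations ≥ 159.
NMR block + Raman mapping + patch-clamp session + confocal imaging reaches 159 using 48 h.
No combination under 48 h hits 159.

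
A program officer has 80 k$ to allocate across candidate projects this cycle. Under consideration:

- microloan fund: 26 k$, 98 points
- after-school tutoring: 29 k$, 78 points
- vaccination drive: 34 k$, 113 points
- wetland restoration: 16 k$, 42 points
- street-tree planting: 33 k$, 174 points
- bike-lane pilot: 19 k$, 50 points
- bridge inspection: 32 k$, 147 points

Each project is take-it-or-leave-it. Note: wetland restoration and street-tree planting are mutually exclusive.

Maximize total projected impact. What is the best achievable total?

322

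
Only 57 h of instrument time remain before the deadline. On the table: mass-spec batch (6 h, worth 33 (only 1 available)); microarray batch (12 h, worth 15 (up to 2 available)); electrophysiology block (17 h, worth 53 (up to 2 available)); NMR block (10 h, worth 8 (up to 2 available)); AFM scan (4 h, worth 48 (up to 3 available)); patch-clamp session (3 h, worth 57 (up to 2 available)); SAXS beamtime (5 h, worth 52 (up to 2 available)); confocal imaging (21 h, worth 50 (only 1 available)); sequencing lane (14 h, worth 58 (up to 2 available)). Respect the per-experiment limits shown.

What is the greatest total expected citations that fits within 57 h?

478

Greedy by ratio would take mass-spec batch + 3×AFM scan + 2×patch-clamp session + 2×SAXS beamtime + sequencing lane: 48 h used, total 453.
Dropping mass-spec batch frees 6 h; slotting in sequencing lane (14 h) lifts the total to 478 at 56 h.
Nothing else within 57 h beats 478.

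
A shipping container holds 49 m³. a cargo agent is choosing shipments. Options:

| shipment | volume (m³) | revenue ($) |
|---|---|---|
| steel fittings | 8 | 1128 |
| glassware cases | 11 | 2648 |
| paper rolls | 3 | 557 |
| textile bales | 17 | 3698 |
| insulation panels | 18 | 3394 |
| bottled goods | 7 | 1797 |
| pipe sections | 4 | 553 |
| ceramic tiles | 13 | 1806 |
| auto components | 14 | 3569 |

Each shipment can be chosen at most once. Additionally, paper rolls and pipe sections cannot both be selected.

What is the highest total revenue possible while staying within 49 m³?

11712

By revenue per m³: bottled goods 256.71, auto components 254.93, glassware cases 240.73 lead.
The ratio ordering already packs tightly: glassware cases + textile bales + bottled goods + auto components, 49 m³, 11712.
Runner-up steel fittings + paper rolls + textile bales + bottled goods + auto components tops out at 10749.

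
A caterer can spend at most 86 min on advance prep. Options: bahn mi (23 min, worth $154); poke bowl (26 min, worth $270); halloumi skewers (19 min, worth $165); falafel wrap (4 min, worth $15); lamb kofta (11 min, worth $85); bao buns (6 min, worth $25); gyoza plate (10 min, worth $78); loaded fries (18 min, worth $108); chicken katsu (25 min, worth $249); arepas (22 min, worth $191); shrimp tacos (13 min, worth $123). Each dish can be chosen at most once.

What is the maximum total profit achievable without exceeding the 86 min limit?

833

Filling by ratio: poke bowl + halloumi skewers + chicken katsu + shrimp tacos for 807, with 3 min left unused.
Dropping halloumi skewers frees 19 min; slotting in arepas (22 min) lifts the total to 833 at 86 min.
Next best is poke bowl + halloumi skewers + chicken katsu + shrimp tacos at 807 (83 min) — short by 26.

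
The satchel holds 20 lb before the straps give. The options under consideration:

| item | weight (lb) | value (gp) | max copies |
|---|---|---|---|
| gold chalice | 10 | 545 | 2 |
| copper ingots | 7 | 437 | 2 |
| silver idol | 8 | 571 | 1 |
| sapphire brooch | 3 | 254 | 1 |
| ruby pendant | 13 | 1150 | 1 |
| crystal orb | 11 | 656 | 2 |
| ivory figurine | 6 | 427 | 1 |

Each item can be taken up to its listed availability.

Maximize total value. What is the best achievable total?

Greedy by ratio would take sapphire brooch + ruby pendant: 16 lb used, total 1404.
Replace sapphire brooch with copper ingots: the trade gains 183 net, giving 1587 at 20 lb.
No other feasible combination exceeds 1587.

1587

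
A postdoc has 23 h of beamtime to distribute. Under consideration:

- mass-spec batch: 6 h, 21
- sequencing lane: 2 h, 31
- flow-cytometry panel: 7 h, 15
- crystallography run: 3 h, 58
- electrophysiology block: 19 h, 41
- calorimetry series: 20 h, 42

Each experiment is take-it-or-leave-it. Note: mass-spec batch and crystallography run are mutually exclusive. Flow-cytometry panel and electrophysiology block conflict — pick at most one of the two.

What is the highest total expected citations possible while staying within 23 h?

Taking sequencing lane + flow-cytometry panel + crystallography run: 12 h used, 104 in expected citations.
No other feasible combination exceeds 104.

104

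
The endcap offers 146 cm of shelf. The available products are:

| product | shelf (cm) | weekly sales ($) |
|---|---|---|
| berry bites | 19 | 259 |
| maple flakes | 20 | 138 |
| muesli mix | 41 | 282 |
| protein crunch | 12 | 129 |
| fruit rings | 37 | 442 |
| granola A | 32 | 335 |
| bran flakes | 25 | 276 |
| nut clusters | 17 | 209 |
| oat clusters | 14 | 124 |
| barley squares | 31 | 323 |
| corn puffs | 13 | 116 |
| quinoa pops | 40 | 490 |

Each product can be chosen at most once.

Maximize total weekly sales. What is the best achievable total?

The ratio heuristic lands on berry bites + fruit rings + bran flakes + nut clusters + quinoa pops (1676) but leaves 8 cm idle.
The 25 cm tied up in bran flakes is better spent on granola A — total rises to 1735 (145 cm).
That's the maximum — no swap from here does better than 1735.

1735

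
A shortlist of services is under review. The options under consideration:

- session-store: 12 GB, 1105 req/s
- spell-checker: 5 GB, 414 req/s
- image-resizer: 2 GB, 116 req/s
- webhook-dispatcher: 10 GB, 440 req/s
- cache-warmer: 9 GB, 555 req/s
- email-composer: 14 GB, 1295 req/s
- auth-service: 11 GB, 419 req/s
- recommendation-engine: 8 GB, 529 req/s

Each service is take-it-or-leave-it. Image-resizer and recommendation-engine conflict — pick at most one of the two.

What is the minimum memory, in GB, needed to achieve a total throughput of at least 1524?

19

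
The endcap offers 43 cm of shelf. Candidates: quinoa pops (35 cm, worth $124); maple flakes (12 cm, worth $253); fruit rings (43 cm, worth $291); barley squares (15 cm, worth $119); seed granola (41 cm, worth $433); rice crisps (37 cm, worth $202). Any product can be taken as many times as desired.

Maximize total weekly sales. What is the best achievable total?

Best packing: 3×maple flakes — 36 cm, 759 total.
The spare 7 cm is too small for any remaining product, and no exchange beats 759.

759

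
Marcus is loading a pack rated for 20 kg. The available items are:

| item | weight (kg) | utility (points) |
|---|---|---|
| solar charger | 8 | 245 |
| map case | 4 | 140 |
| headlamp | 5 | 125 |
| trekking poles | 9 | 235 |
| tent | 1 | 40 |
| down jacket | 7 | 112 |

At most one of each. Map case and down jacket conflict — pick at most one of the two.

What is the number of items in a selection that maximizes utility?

The maximum utility within 20 kg is 550.
For example solar charger + map case + headlamp + tent achieves it, using 18 kg.
All optima have 4 items.

4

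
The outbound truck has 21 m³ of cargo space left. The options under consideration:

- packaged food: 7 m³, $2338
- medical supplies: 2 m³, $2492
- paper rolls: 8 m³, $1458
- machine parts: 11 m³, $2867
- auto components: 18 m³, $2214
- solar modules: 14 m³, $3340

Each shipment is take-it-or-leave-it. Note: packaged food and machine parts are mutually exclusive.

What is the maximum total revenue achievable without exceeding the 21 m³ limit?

6817

Best packing: medical supplies + paper rolls + machine parts — 21 m³, 6817 total.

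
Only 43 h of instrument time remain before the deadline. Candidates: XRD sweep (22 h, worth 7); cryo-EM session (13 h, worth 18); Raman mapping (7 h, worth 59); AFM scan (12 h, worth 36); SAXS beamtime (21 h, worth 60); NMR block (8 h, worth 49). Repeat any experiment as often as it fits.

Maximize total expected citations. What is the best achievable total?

Best packing: 6×Raman mapping — 42 h, 354 total.
Every other selection either busts 43 h or fails to beat 354.

354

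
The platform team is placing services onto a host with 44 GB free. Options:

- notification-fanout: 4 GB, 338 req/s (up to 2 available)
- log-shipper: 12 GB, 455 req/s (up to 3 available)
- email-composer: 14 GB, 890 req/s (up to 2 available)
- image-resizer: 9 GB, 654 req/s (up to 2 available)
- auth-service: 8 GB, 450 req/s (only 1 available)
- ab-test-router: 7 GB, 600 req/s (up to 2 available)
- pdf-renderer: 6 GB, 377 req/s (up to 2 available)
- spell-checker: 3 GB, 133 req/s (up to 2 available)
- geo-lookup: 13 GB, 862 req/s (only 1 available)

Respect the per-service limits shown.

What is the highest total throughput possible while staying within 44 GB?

Taking the top-ratio services first gives 2×notification-fanout + 2×image-resizer + 2×ab-test-router + spell-checker for 3317 (43 GB).
The 12 GB tied up in image-resizer and spell-checker is better spent on geo-lookup — total rises to 3392 (44 GB).

3392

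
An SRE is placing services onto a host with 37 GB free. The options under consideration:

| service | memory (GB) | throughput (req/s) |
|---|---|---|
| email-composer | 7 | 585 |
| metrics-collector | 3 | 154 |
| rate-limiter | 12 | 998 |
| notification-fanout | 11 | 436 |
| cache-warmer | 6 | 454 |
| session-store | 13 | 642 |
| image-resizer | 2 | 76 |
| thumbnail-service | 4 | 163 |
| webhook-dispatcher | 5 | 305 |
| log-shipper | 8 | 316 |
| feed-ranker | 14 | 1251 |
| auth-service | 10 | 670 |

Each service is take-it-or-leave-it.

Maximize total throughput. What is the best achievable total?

3008

Filling by ratio: email-composer + metrics-collector + rate-limiter + feed-ranker for 2988, with 1 GB left unused.
The 10 GB tied up in email-composer and metrics-collector is better spent on cache-warmer + webhook-dispatcher — total rises to 3008 (37 GB).
That's the maximum — no swap from here does better than 3008.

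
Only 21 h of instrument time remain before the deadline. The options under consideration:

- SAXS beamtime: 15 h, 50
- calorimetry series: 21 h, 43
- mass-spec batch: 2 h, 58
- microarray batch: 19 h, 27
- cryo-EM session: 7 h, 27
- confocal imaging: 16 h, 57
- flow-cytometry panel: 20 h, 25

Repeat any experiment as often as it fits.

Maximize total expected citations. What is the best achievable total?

The ratio ordering already packs tightly: 10×mass-spec batch, 20 h, 580.
That's the maximum — no swap from here does better than 580.

580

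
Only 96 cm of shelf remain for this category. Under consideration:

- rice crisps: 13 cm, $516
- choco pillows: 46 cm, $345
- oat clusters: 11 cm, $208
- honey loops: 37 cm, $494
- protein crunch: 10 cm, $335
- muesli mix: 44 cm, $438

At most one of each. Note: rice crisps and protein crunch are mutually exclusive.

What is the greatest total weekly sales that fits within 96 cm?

1448

Taking rice crisps + honey loops + muesli mix: 94 cm used, 1448 in weekly sales.
Next best is rice crisps + choco pillows + honey loops at 1355 (96 cm) — short by 93.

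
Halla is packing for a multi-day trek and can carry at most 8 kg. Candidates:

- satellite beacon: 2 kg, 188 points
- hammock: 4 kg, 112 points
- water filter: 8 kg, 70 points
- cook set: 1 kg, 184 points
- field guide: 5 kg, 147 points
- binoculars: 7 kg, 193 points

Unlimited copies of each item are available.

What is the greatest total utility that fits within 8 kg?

1472

8×cook set uses 8 of the 8 kg and totals 1472.
Nothing else within 8 kg beats 1472.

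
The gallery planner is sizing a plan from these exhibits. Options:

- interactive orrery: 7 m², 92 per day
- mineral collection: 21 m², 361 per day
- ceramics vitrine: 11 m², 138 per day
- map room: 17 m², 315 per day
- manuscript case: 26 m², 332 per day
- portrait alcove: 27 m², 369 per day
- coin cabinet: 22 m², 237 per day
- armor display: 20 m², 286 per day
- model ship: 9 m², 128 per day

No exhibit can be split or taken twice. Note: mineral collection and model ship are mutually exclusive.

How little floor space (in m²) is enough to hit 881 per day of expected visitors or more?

56

Need the lightest bundle worth ≥ 881.
interactive orrery + mineral collection + ceramics vitrine + map room reaches 906 using 56 m².
No combination under 56 m² hits 881.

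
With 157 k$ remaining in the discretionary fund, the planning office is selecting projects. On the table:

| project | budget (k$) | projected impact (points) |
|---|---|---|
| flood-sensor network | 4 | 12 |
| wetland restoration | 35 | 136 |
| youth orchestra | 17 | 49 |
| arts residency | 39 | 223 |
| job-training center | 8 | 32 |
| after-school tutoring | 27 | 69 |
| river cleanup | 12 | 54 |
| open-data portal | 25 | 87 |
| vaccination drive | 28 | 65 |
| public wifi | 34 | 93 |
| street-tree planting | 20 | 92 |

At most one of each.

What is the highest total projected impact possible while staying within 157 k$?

Taking the top-ratio projects first gives flood-sensor network + wetland restoration + arts residency + job-training center + river cleanup + open-data portal + street-tree planting for 636 (143 k$).
The 4 k$ tied up in flood-sensor network is better spent on youth orchestra — total rises to 673 (156 k$).
Next best is flood-sensor network + wetland restoration + youth orchestra + arts residency + river cleanup + open-data portal + street-tree planting at 653 (152 k$) — short by 20.

673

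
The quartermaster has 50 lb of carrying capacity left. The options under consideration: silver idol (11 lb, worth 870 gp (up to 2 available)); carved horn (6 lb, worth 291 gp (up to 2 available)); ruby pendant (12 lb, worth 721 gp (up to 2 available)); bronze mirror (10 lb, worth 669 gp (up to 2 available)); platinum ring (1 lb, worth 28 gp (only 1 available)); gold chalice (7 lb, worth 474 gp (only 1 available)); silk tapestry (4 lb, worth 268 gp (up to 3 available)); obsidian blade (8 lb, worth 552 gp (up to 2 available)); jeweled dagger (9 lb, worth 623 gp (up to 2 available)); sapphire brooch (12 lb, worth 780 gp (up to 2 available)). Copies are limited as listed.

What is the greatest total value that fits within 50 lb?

3657

A density-first pass picks 2×silver idol + platinum ring + obsidian blade + 2×jeweled dagger — 3566 at 49 lb.
The 10 lb tied up in platinum ring and jeweled dagger is better spent on gold chalice + silk tapestry — total rises to 3657 (50 lb).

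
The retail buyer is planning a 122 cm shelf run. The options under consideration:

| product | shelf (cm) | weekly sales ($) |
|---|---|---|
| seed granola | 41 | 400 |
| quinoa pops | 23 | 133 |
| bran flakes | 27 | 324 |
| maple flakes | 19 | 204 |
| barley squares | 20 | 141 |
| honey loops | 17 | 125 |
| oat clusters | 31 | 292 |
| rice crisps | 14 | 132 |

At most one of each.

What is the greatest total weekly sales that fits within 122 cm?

Density check — bran flakes 12.00, maple flakes 10.74, seed granola 9.76, rice crisps 9.43 are the best per cm.
Taking the top-ratio products first gives seed granola + bran flakes + maple flakes + honey loops + rice crisps for 1185 (118 cm).
Dropping honey loops and rice crisps frees 31 cm; slotting in oat clusters (31 cm) lifts the total to 1220 at 118 cm.
The spare 4 cm is too small for any remaining product, and no exchange beats 1220.

1220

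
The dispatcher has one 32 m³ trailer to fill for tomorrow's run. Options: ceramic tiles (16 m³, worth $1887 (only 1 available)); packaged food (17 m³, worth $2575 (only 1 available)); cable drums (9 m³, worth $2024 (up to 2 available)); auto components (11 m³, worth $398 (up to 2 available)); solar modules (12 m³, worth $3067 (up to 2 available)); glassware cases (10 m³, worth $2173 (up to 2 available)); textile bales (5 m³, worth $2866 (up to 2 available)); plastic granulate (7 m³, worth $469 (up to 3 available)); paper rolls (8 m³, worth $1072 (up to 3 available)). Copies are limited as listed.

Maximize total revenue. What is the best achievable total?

10972

Filling by ratio: cable drums + solar modules + 2×textile bales for 10823, with 1 m³ left unused.
Replace cable drums with glassware cases: the trade gains 149 net, giving 10972 at 32 m³.
Nothing else within 32 m³ beats 10972.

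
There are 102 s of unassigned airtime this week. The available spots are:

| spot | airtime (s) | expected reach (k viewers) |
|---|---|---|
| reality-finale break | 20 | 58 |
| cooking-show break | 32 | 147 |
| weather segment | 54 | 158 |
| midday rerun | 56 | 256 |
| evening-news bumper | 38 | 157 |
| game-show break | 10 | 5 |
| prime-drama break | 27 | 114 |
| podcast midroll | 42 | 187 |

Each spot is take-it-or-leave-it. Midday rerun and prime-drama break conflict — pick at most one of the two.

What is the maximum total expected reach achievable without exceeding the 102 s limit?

Greedy by ratio would take cooking-show break + midday rerun + game-show break: 98 s used, total 408.
The 66 s tied up in midday rerun and game-show break is better spent on prime-drama break + podcast midroll — total rises to 448 (101 s).
Runner-up midday rerun + podcast midroll tops out at 443.

448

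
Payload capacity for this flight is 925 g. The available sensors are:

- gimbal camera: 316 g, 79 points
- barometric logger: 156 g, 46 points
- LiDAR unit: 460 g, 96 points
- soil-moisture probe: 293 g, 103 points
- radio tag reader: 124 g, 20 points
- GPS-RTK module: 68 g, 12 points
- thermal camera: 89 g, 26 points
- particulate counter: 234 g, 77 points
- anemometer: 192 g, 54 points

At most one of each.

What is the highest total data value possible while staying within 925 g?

280

Taking the top-ratio sensors first gives barometric logger + soil-moisture probe + GPS-RTK module + thermal camera + particulate counter for 264 (840 g).
The 157 g tied up in GPS-RTK module and thermal camera is better spent on anemometer — total rises to 280 (875 g).
Runner-up barometric logger + soil-moisture probe + radio tag reader + thermal camera + particulate counter tops out at 272.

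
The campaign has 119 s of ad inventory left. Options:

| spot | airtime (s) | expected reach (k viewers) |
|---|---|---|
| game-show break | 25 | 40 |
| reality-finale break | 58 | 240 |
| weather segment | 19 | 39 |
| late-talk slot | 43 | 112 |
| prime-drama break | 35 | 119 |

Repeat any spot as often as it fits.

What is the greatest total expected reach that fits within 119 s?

Best packing: 2×reality-finale break — 116 s, 480 total.

480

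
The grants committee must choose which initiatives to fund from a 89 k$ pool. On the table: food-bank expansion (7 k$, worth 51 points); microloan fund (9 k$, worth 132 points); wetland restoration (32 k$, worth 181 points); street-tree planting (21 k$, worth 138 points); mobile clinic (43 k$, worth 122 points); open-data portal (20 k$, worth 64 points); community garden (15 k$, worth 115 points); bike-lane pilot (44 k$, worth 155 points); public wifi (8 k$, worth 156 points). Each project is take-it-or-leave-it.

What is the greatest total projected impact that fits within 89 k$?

Ranking by ratio (projected impact/k$): public wifi 19.50, microloan fund 14.67, community garden 7.67, food-bank expansion 7.29.
A density-first pass picks food-bank expansion + microloan fund + street-tree planting + open-data portal + community garden + public wifi — 656 at 80 k$.
The 27 k$ tied up in food-bank expansion and open-data portal is better spent on wetland restoration — total rises to 722 (85 k$).

722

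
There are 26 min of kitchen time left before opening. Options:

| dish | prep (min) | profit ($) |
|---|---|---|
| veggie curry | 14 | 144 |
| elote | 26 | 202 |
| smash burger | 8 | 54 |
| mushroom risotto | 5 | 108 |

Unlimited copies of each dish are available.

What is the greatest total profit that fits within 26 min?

540

By profit per min: mushroom risotto 21.60, veggie curry 10.29, elote 7.77, smash burger 6.75 lead.
Taking 5×mushroom risotto: 25 min used, 540 in profit.
The spare 1 min is too small for any remaining dish, and no exchange beats 540.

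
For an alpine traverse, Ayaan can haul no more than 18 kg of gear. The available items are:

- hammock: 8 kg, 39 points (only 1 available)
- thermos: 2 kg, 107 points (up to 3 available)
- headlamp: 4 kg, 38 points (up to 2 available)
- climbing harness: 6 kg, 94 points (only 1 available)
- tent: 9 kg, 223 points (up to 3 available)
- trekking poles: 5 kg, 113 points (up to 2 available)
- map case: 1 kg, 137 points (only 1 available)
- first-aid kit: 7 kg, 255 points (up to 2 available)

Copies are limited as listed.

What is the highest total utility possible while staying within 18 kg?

754

Greedy by ratio would take 3×thermos + headlamp + map case + first-aid kit: 18 kg used, total 751.
Replace 2×thermos and headlamp with first-aid kit: the trade gains 3 net, giving 754 at 17 kg.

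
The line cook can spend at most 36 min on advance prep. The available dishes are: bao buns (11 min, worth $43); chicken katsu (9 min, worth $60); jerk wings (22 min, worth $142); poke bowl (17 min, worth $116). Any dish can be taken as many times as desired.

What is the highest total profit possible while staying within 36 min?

By profit per min: poke bowl 6.82, chicken katsu 6.67, jerk wings 6.45, bao buns 3.91 lead.
Greedy by ratio would take 2×poke bowl: 34 min used, total 232.
Replace 2×poke bowl with 4×chicken katsu: the trade gains 8 net, giving 240 at 36 min.

240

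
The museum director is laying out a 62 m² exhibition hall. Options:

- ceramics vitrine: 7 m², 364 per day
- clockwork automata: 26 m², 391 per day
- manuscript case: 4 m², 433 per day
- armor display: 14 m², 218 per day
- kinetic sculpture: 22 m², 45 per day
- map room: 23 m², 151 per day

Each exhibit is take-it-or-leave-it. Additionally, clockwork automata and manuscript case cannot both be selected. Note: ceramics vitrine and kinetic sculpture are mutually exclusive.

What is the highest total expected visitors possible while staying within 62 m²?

Ranking by ratio (expected visitors/m²): manuscript case 108.25, ceramics vitrine 52.00, armor display 15.57.
Taking ceramics vitrine + manuscript case + armor display + map room: 48 m² used, 1166 in expected visitors.
That's the maximum — no feasible swap from here does better than 1166.

1166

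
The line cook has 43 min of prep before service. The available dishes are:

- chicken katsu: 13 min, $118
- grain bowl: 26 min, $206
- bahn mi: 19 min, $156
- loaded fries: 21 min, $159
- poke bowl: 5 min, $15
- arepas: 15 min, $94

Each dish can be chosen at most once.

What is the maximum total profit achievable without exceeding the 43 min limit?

324

Ranking by ratio (profit/min): chicken katsu 9.08, bahn mi 8.21, grain bowl 7.92.
Filling by ratio: chicken katsu + bahn mi + poke bowl for 289, with 6 min left unused.
The 24 min tied up in bahn mi and poke bowl is better spent on grain bowl — total rises to 324 (39 min).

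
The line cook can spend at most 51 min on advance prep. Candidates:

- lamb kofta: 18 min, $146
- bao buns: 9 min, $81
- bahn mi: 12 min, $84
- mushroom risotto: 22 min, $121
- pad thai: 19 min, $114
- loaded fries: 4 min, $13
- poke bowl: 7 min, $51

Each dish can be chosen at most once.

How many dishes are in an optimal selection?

Optimal total is 375.
For example lamb kofta + bao buns + bahn mi + loaded fries + poke bowl achieves it, using 50 min.
Any selection reaching 375 contains exactly 5 dishes.

5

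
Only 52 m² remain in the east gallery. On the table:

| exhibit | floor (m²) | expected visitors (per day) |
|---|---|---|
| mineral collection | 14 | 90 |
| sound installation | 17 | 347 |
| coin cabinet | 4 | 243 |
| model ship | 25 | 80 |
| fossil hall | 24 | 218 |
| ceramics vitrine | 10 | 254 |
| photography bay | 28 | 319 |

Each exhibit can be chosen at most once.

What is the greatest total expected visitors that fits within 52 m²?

934

Ranking by ratio (expected visitors/m²): coin cabinet 60.75, ceramics vitrine 25.40, sound installation 20.41, photography bay 11.39.
Mineral collection + sound installation + coin cabinet + ceramics vitrine uses 45 of the 52 m² and totals 934.
Every other selection either busts 52 m² or fails to beat 934.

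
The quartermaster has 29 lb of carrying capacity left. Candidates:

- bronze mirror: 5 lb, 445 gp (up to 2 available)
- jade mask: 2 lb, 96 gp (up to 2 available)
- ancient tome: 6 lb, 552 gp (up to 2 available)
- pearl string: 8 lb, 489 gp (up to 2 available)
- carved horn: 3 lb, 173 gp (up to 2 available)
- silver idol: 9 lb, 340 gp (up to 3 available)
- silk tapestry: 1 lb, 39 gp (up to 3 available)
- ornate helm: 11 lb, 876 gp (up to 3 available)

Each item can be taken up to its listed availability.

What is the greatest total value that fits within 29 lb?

2464

A density-first pass picks 2×bronze mirror + 2×ancient tome + 2×carved horn + silk tapestry — 2379 at 29 lb.
Replace bronze mirror and 2×carved horn with ornate helm: the trade gains 85 net, giving 2464 at 29 lb.
That's the maximum — no swap from here does better than 2464.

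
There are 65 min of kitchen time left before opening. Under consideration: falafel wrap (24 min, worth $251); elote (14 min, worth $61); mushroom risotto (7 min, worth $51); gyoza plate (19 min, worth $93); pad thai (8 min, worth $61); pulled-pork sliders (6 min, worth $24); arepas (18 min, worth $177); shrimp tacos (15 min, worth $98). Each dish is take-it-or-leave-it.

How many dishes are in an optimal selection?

4

The maximum profit within 65 min is 587.
One optimal bundle: falafel wrap + pad thai + arepas + shrimp tacos (65 min).
Any selection reaching 587 contains exactly 4 dishes.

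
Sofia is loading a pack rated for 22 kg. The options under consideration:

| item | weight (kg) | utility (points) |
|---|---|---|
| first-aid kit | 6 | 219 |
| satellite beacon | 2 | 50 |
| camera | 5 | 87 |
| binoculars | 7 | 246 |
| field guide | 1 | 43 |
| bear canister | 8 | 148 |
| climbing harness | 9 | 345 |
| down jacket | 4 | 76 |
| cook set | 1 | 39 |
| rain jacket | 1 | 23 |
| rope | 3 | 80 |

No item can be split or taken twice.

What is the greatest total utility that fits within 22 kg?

810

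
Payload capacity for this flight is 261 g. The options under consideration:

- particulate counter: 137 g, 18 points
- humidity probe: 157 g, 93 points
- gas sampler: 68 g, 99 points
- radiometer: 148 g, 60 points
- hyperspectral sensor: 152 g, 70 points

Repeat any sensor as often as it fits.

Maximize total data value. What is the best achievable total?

Density check — gas sampler 1.46, humidity probe 0.59, hyperspectral sensor 0.46, radiometer 0.41 are the best per g.
3×gas sampler uses 204 of the 261 g and totals 297.
Every other selection either busts 261 g or fails to beat 297.

297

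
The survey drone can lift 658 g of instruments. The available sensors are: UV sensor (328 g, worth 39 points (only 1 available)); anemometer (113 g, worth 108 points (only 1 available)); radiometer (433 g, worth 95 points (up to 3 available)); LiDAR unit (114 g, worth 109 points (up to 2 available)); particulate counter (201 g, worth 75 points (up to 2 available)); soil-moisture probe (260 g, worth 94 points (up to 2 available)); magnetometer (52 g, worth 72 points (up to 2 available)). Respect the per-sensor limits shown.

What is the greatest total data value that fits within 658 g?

545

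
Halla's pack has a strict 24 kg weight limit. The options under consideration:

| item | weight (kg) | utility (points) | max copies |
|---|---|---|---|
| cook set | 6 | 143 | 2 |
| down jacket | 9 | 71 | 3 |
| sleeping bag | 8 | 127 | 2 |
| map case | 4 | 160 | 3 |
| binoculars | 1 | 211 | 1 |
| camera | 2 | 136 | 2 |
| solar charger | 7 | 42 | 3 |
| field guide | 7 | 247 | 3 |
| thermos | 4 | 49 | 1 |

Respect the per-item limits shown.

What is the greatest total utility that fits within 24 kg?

3×map case + binoculars + 2×camera + field guide uses 24 of the 24 kg and totals 1210.
That's the maximum — no swap from here does better than 1210.

1210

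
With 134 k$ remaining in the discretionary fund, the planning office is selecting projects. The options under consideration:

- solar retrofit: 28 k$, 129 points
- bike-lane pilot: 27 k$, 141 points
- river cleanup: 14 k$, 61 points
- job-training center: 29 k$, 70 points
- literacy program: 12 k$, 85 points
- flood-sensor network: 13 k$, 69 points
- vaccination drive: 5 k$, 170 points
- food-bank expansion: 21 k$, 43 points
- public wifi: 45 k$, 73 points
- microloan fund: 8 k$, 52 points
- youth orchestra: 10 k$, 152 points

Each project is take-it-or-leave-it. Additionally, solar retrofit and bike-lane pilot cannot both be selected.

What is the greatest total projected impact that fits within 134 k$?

803

Best packing: bike-lane pilot + river cleanup + literacy program + flood-sensor network + vaccination drive + public wifi + microloan fund + youth orchestra — 134 k$, 803 total.
An exhaustive check of the 2048 subsets confirms 803.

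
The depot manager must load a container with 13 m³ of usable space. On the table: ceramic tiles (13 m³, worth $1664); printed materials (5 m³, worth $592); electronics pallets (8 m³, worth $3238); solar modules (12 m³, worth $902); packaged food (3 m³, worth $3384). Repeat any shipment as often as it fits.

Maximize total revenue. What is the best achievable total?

Ranking by ratio (revenue/m³): packaged food 1128.00, electronics pallets 404.75, ceramic tiles 128.00.
Taking 4×packaged food: 12 m³ used, 13536 in revenue.
No other feasible combination exceeds 13536.

13536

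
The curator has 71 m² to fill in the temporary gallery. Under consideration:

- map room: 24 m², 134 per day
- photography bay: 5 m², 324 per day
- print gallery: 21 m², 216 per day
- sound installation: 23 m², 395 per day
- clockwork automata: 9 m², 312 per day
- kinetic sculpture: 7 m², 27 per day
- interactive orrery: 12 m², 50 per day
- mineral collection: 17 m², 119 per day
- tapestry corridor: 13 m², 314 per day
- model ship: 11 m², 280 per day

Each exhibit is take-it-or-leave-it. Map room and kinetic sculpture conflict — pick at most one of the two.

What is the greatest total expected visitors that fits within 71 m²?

Density check — photography bay 64.80, clockwork automata 34.67, model ship 25.45 are the best per m².
The ratio ordering already packs tightly: photography bay + sound installation + clockwork automata + kinetic sculpture + tapestry corridor + model ship, 68 m², 1652.

1652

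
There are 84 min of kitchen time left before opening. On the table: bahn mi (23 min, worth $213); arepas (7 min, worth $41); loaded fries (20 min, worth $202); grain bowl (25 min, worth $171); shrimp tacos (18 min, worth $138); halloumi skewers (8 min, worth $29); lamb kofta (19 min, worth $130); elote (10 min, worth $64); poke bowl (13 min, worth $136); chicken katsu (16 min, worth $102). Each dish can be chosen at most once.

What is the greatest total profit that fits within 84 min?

753

Bahn mi + loaded fries + shrimp tacos + elote + poke bowl uses 84 of the 84 min and totals 753.
The closest alternative, bahn mi + arepas + loaded fries + shrimp tacos + poke bowl, reaches only 730.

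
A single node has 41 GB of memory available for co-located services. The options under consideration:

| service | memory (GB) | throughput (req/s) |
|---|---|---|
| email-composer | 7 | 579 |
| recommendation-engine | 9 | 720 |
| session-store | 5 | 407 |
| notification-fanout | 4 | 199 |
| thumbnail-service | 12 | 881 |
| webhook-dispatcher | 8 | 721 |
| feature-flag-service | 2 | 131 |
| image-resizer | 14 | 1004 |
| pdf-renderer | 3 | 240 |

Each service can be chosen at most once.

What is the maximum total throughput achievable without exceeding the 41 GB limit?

The ratio heuristic lands on email-composer + recommendation-engine + session-store + notification-fanout + webhook-dispatcher + feature-flag-service + pdf-renderer (2997) but leaves 3 GB idle.
The 9 GB tied up in notification-fanout and feature-flag-service and pdf-renderer is better spent on thumbnail-service — total rises to 3308 (41 GB).

3308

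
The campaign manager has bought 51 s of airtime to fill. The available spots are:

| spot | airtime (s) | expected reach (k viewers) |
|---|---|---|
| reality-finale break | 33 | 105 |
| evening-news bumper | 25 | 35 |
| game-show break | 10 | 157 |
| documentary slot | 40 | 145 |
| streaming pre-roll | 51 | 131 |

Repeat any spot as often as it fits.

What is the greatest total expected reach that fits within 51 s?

785

The ratio ordering already packs tightly: 5×game-show break, 50 s, 785.
The spare 1 s is too small for any remaining spot, and no exchange beats 785.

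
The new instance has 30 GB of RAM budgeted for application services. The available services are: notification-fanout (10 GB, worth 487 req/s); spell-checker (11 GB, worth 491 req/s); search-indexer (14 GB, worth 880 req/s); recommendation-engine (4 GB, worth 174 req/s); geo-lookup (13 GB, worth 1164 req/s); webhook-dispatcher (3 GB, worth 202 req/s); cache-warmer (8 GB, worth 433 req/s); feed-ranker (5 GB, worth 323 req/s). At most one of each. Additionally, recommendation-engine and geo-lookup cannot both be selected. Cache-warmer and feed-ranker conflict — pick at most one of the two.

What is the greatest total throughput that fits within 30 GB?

2246

By throughput per GB: geo-lookup 89.54, webhook-dispatcher 67.33, feed-ranker 64.60 lead.
Taking search-indexer + geo-lookup + webhook-dispatcher: 30 GB used, 2246 in throughput.
Next best is search-indexer + geo-lookup at 2044 (27 GB) — short by 202.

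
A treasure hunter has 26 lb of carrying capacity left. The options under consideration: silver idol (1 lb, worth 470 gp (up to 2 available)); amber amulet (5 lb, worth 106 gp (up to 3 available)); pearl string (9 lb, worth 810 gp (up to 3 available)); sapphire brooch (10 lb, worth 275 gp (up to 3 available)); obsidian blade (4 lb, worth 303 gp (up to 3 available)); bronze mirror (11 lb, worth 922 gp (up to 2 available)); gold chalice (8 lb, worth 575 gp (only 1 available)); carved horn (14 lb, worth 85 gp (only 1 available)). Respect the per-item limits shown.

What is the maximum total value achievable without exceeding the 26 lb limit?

2975

Ranking by ratio (value/lb): silver idol 470.00, pearl string 90.00, bronze mirror 83.82.
Taking the top-ratio items first gives 2×silver idol + 2×pearl string + obsidian blade for 2863 (24 lb).
The 9 lb tied up in pearl string is better spent on bronze mirror — total rises to 2975 (26 lb).
Every other selection either busts 26 lb or exceeds an availability limit or fails to beat 2975.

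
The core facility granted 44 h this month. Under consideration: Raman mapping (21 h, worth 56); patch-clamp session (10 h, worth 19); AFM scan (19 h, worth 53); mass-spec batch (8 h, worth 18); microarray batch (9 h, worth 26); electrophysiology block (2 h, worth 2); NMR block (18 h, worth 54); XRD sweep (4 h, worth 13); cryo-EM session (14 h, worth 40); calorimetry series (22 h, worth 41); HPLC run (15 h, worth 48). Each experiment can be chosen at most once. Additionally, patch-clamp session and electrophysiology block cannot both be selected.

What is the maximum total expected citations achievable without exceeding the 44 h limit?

Taking the top-ratio experiments first gives electrophysiology block + NMR block + XRD sweep + HPLC run for 117 (39 h).
The 4 h tied up in XRD sweep is better spent on microarray batch — total rises to 130 (44 h).

130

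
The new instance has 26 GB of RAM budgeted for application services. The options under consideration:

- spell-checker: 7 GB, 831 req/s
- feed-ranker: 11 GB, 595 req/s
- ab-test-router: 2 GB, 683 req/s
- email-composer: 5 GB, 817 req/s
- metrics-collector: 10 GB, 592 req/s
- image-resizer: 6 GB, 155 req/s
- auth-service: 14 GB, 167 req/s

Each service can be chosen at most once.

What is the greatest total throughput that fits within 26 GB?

Taking the top-ratio services first gives spell-checker + ab-test-router + email-composer + metrics-collector for 2923 (24 GB).
Dropping metrics-collector frees 10 GB; slotting in feed-ranker (11 GB) lifts the total to 2926 at 25 GB.
The closest alternative, spell-checker + ab-test-router + email-composer + metrics-collector, reaches only 2923.

2926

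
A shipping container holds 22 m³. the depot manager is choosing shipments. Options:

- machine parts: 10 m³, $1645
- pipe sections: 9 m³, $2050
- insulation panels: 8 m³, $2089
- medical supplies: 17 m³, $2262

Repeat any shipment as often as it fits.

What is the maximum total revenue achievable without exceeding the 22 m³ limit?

Density check — insulation panels 261.12, pipe sections 227.78, machine parts 164.50 are the best per m³.
Taking 2×insulation panels: 16 m³ used, 4178 in revenue.

4178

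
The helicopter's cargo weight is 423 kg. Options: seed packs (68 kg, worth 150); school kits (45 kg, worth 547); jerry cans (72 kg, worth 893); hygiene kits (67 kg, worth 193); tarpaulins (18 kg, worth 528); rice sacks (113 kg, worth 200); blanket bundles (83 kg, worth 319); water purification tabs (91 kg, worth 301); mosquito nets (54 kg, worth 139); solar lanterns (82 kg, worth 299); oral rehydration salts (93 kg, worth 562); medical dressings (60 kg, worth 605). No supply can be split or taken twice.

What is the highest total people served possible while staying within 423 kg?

Density check — tarpaulins 29.33, jerry cans 12.40, school kits 12.16, medical dressings 10.08 are the best per kg.
Filling by ratio: school kits + jerry cans + tarpaulins + blanket bundles + oral rehydration salts + medical dressings for 3454, with 52 kg left unused.
Dropping blanket bundles frees 83 kg; slotting in seed packs + hygiene kits (135 kg) lifts the total to 3478 at 423 kg.

3478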